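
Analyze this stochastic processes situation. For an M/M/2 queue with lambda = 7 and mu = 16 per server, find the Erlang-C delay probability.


a = lambda/mu = 0.4375
rho = a/c = 0.2188
Erlang-C formula applied:
C(c,a) = 0.0785

0.0785


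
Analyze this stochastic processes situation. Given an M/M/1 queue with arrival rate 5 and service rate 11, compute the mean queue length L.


rho = 5/11 = 0.4545
L = rho/(1-rho)
= 0.4545/0.5455
= 0.8333

0.8333


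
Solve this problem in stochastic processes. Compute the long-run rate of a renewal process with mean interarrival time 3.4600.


Long-run renewal rate = 1/E(X)
= 1/3.4600
= 0.2890

0.2890


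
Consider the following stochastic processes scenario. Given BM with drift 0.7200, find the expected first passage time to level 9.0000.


Expected first passage time = a/mu
= 9.0000/0.7200
= 12.5000

12.5000


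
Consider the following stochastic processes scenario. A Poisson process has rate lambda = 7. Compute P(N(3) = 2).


P(N(t)=k) = (lambda*t)^k * exp(-lambda*t) / k!
lambda*t = 21
= 21^2 * exp(-21) / 2!
= 441 * 7.5826e-10 / 2
= 1.6720e-07

1.6720e-07


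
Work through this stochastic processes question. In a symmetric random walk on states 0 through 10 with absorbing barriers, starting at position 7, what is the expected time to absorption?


For symmetric RW on 0,...,N with absorbing barriers, E(i) = i*(N-i)
E(7) = 7 * 3 = 21

21


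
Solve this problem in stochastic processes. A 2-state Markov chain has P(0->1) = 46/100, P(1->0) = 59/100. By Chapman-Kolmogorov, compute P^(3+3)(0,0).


P^6 = P^3 * P^3
Computing via matrix multiplication of the transition matrix.
Entry (0,0) of P^6 = 0.5619

0.5619


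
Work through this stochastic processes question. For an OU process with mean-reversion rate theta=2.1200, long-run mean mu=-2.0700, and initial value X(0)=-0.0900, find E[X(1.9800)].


E[X(t)] = mu + (X(0) - mu)*exp(-theta*t)
= -2.0700 + (-0.0900 - -2.0700)*exp(-2.1200*1.9800)
= -2.0700 + 1.9800 * 0.0150
= -2.0402

-2.0402


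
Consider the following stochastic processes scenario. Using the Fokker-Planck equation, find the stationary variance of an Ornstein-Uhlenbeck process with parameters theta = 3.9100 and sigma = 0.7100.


Stationary variance = sigma^2 / (2*theta)
= 0.7100^2 / (2*3.9100)
= 0.5041 / 7.8200
= 0.0645

0.0645


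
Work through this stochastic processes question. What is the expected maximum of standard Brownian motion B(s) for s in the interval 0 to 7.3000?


E(max B(s)) = sqrt(2t/pi)
= sqrt(2*7.3000/pi)
= sqrt(4.6473)
= 2.1558

2.1558


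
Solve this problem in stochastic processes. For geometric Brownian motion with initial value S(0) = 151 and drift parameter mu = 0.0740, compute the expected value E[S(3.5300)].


E[S(t)] = S(0) * exp(mu * t)
= 151 * exp(0.0740 * 3.5300)
= 151 * 1.2985
= 196.0755

196.0755


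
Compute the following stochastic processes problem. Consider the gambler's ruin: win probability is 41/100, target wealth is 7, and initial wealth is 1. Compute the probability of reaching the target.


Gambler's ruin formula:
r = q/p = 0.5900/0.4100 = 1.4390
P(win) = (1 - r^i)/(1 - r^N)
= (1 - 1.4390^1)/(1 - 1.4390^7)
= 0.0373

0.0373


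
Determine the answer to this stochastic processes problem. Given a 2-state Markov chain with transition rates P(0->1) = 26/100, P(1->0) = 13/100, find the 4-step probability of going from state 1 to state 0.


Computing P^4 by matrix multiplication.
P = [[0.7400, 0.2600], [0.1300, 0.8700]]
After raising P to the power 4:
P^4(1,0) = 0.2872

0.2872


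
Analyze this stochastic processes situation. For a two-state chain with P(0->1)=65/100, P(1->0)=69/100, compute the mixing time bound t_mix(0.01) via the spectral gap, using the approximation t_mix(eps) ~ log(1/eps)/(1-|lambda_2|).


lambda_2 = |1 - p01 - p10| = |1 - 0.6500 - 0.6900| = 0.3400
t_mix ~ log(1/eps)/(1 - |lambda_2|)
= log(100)/(1 - 0.3400) = 4.6052/0.6600
= 6.9775

6.9775


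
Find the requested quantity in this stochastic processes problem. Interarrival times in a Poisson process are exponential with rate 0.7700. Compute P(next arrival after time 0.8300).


P(X > t) = exp(-lambda * t)
= exp(-0.7700 * 0.8300)
= exp(-0.6391) = 0.5278

0.5278


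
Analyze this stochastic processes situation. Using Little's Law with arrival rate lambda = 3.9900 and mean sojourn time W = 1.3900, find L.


Little's Law: L = lambda * W
= 3.9900 * 1.3900
= 5.5461

5.5461


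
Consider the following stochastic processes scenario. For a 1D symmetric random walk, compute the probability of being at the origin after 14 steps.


P(S(14) = 0) = C(14,7) / 4^7
= 3432 / 16384
= 0.2095

0.2095


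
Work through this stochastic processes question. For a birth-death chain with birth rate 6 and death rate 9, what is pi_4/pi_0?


For birth-death process, pi_n/pi_0 = (lambda/mu)^n
= (6/9)^4
= 0.1975

0.1975


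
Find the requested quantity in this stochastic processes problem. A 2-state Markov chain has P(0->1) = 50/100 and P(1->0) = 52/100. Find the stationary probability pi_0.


Stationary distribution: pi_0 = p10/(p01+p10), pi_1 = p01/(p01+p10)
p01 = 0.5000, p10 = 0.5200
pi_0 = 0.5098

0.5098


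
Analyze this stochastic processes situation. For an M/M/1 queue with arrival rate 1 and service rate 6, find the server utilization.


rho = lambda/mu
= 1/6
= 0.1667

0.1667


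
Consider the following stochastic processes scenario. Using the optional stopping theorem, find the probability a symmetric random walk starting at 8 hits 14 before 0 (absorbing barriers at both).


By optional stopping theorem: E(M at tau) = M(0) = 8
P(hit 14)*14 + P(hit 0)*0 = 8
P(hit 14) = (8 - 0)/(14 - 0) = 4/7 = 0.5714

0.5714


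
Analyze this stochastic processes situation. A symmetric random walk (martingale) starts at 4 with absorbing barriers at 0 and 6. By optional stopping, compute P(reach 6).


By optional stopping theorem: E(M at tau) = M(0) = 4
P(hit 6)*6 + P(hit 0)*0 = 4
P(hit 6) = (4 - 0)/(6 - 0) = 2/3 = 0.6667

0.6667


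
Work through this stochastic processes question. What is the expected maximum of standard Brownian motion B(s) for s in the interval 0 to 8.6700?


E(max B(s)) = sqrt(2t/pi)
= sqrt(2*8.6700/pi)
= sqrt(5.5195)
= 2.3494

2.3494


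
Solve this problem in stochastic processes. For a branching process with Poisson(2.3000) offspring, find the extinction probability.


Since mu = 2.3000 > 1, extinction prob q < 1.
Solve s = exp(mu*(s-1)) iteratively.
q = 0.1376

0.1376


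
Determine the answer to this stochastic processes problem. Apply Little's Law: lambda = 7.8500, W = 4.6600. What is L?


Little's Law: L = lambda * W
= 7.8500 * 4.6600
= 36.5810

36.5810


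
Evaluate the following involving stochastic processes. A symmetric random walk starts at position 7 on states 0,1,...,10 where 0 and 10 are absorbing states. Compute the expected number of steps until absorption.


For symmetric RW on 0,...,N with absorbing barriers, E(i) = i*(N-i)
E(7) = 7 * 3 = 21

21


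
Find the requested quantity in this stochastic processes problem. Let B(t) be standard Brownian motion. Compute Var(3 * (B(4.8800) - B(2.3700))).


Var(alpha*(B(t)-B(s))) = alpha^2 * (t-s)
= 3^2 * (4.8800 - 2.3700)
= 9 * 2.5100
= 22.5900

22.5900


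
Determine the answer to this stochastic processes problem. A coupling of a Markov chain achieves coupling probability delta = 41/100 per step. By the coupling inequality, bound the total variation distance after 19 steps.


TV distance bound <= (1-delta)^n
= (1 - 0.4100)^19
= 0.5900^19
= 4.4278e-05

4.4278e-05


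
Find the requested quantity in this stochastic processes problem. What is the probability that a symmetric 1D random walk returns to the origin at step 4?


P(S(4) = 0) = C(4,2) / 4^2
= 6 / 16
= 0.3750

0.3750


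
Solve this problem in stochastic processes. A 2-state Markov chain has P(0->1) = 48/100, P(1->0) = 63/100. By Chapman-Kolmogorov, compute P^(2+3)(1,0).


P^5 = P^2 * P^3
Computing via matrix multiplication of the transition matrix.
Entry (1,0) of P^5 = 0.5676

0.5676


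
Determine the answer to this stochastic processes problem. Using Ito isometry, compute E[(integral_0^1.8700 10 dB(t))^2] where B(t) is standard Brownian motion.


By Ito isometry: E[(int f dB)^2] = int f^2 dt
= 10^2 * 1.8700
= 100 * 1.8700 = 187.0000

187.0000


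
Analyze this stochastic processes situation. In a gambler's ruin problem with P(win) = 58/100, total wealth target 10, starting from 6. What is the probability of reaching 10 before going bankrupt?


Gambler's ruin formula:
r = q/p = 0.4200/0.5800 = 0.7241
P(win) = (1 - r^i)/(1 - r^N)
= (1 - 0.7241^6)/(1 - 0.7241^10)
= 0.8911

0.8911


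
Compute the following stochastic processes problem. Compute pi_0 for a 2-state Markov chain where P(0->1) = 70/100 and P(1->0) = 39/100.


Stationary distribution: pi_0 = p10/(p01+p10), pi_1 = p01/(p01+p10)
p01 = 0.7000, p10 = 0.3900
pi_0 = 0.3578

0.3578


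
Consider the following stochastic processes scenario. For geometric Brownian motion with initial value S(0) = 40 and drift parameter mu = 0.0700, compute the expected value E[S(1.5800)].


E[S(t)] = S(0) * exp(mu * t)
= 40 * exp(0.0700 * 1.5800)
= 40 * 1.1169
= 44.6779

44.6779


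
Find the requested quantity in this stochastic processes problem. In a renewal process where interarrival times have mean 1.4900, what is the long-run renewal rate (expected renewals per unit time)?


Long-run renewal rate = 1/E(X)
= 1/1.4900
= 0.6711

0.6711


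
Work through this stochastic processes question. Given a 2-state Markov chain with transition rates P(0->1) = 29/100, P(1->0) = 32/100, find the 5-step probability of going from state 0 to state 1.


Computing P^5 by matrix multiplication.
P = [[0.7100, 0.2900], [0.3200, 0.6800]]
After raising P to the power 5:
P^5(0,1) = 0.4711

0.4711


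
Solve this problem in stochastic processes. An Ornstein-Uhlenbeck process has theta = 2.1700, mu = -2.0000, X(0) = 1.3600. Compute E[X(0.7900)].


E[X(t)] = mu + (X(0) - mu)*exp(-theta*t)
= -2.0000 + (1.3600 - -2.0000)*exp(-2.1700*0.7900)
= -2.0000 + 3.3600 * 0.1801
= -1.3949

-1.3949


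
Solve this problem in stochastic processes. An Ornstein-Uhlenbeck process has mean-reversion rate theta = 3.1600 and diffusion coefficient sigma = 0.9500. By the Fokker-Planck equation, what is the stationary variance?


Stationary variance = sigma^2 / (2*theta)
= 0.9500^2 / (2*3.1600)
= 0.9025 / 6.3200
= 0.1428

0.1428


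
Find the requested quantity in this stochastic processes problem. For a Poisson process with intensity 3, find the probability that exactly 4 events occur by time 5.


P(N(t)=k) = (lambda*t)^k * exp(-lambda*t) / k!
lambda*t = 15
= 15^4 * exp(-15) / 4!
= 50625 * 3.0590e-07 / 24
= 6.4526e-04

6.4526e-04


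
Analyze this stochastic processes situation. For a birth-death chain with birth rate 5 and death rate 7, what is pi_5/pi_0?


For birth-death process, pi_n/pi_0 = (lambda/mu)^n
= (5/7)^5
= 0.1859

0.1859


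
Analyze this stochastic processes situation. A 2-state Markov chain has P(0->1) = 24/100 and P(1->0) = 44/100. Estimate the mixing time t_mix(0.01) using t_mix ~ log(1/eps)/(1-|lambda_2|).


lambda_2 = |1 - p01 - p10| = |1 - 0.2400 - 0.4400| = 0.3200
t_mix ~ log(1/eps)/(1 - |lambda_2|)
= log(100)/(1 - 0.3200) = 4.6052/0.6800
= 6.7723

6.7723


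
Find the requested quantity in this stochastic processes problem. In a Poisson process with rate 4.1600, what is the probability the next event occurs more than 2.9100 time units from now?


P(X > t) = exp(-lambda * t)
= exp(-4.1600 * 2.9100)
= exp(-12.1056) = 5.5285e-06

5.5285e-06


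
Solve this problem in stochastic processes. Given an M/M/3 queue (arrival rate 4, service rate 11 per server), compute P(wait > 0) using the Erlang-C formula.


a = lambda/mu = 0.3636
rho = a/c = 0.1212
Erlang-C formula applied:
C(c,a) = 0.0063

0.0063


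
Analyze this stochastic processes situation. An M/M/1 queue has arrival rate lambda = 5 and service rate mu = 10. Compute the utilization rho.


rho = lambda/mu
= 5/10
= 0.5000

0.5000


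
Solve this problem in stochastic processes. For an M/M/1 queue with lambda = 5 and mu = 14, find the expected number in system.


rho = 5/14 = 0.3571
L = rho/(1-rho)
= 0.3571/0.6429
= 0.5556

0.5556


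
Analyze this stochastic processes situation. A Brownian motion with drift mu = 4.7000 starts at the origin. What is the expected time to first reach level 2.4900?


Expected first passage time = a/mu
= 2.4900/4.7000
= 0.5298

0.5298


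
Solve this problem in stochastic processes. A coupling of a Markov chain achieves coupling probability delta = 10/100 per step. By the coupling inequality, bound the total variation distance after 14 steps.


TV distance bound <= (1-delta)^n
= (1 - 0.1000)^14
= 0.9000^14
= 0.2288

0.2288


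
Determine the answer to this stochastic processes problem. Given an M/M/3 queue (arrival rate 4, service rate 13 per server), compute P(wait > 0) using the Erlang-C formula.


a = lambda/mu = 0.3077
rho = a/c = 0.1026
Erlang-C formula applied:
C(c,a) = 0.0040

0.0040


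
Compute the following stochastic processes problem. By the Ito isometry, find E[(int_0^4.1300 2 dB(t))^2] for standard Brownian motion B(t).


By Ito isometry: E[(int f dB)^2] = int f^2 dt
= 2^2 * 4.1300
= 4 * 4.1300 = 16.5200

16.5200


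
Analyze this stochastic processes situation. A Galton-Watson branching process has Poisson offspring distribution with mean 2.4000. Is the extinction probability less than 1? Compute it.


Since mu = 2.4000 > 1, extinction prob q < 1.
Solve s = exp(mu*(s-1)) iteratively.
q = 0.1214

0.1214


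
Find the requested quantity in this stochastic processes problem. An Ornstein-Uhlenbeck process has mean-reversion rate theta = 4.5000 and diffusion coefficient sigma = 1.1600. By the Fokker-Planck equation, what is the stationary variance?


Stationary variance = sigma^2 / (2*theta)
= 1.1600^2 / (2*4.5000)
= 1.3456 / 9.0000
= 0.1495

0.1495


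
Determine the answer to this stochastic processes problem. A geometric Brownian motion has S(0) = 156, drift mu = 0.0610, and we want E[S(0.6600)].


E[S(t)] = S(0) * exp(mu * t)
= 156 * exp(0.0610 * 0.6600)
= 156 * 1.0411
= 162.4087

162.4087


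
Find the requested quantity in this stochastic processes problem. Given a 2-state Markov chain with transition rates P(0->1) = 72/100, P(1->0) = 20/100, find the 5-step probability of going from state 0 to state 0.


Computing P^5 by matrix multiplication.
P = [[0.2800, 0.7200], [0.2000, 0.8000]]
After raising P to the power 5:
P^5(0,0) = 0.2174

0.2174


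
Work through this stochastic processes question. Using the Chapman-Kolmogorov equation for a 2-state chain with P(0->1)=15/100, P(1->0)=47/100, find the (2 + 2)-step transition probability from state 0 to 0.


P^4 = P^2 * P^2
Computing via matrix multiplication of the transition matrix.
Entry (0,0) of P^4 = 0.7631

0.7631


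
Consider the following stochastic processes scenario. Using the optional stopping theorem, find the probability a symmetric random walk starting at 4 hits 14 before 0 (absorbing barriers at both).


By optional stopping theorem: E(M at tau) = M(0) = 4
P(hit 14)*14 + P(hit 0)*0 = 4
P(hit 14) = (4 - 0)/(14 - 0) = 2/7 = 0.2857

0.2857


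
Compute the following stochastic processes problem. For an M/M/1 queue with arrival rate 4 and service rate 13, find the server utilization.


rho = lambda/mu
= 4/13
= 0.3077

0.3077


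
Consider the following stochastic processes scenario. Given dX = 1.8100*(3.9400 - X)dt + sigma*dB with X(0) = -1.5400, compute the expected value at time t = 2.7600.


E[X(t)] = mu + (X(0) - mu)*exp(-theta*t)
= 3.9400 + (-1.5400 - 3.9400)*exp(-1.8100*2.7600)
= 3.9400 + -5.4800 * 0.0068
= 3.9029

3.9029


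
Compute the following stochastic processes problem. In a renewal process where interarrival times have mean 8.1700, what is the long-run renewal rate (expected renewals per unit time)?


Long-run renewal rate = 1/E(X)
= 1/8.1700
= 0.1224

0.1224


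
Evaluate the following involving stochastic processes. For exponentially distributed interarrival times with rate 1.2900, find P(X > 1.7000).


P(X > t) = exp(-lambda * t)
= exp(-1.2900 * 1.7000)
= exp(-2.1930) = 0.1116

0.1116


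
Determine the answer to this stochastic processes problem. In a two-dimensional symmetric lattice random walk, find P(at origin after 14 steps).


P = C(14,7)^2 / 4^14
= 3432^2 / 268435456
= 11778624 / 268435456
= 0.0439

0.0439


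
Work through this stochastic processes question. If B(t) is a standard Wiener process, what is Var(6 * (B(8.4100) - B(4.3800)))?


Var(alpha*(B(t)-B(s))) = alpha^2 * (t-s)
= 6^2 * (8.4100 - 4.3800)
= 36 * 4.0300
= 145.0800

145.0800


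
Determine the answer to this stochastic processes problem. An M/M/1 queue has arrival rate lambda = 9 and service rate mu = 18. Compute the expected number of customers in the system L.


rho = 9/18 = 0.5000
L = rho/(1-rho)
= 0.5000/0.5000
= 1.0000

1.0000


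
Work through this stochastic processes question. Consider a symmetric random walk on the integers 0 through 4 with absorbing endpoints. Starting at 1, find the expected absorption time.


For symmetric RW on 0,...,N with absorbing barriers, E(i) = i*(N-i)
E(1) = 1 * 3 = 3

3


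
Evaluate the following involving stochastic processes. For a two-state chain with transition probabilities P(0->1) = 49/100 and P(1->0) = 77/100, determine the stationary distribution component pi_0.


Stationary distribution: pi_0 = p10/(p01+p10), pi_1 = p01/(p01+p10)
p01 = 0.4900, p10 = 0.7700
pi_0 = 0.6111

0.6111


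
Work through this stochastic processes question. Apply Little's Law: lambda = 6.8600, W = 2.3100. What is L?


Little's Law: L = lambda * W
= 6.8600 * 2.3100
= 15.8466

15.8466


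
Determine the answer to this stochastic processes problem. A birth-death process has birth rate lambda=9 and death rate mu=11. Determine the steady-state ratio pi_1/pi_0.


For birth-death process, pi_n/pi_0 = (lambda/mu)^n
= (9/11)^1
= 0.8182

0.8182


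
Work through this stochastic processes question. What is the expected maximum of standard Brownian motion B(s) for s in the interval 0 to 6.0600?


E(max B(s)) = sqrt(2t/pi)
= sqrt(2*6.0600/pi)
= sqrt(3.8579)
= 1.9642

1.9642


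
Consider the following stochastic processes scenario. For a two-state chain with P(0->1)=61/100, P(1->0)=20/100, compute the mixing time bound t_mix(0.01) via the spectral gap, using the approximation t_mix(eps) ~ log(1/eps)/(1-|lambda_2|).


lambda_2 = |1 - p01 - p10| = |1 - 0.6100 - 0.2000| = 0.1900
t_mix ~ log(1/eps)/(1 - |lambda_2|)
= log(100)/(1 - 0.1900) = 4.6052/0.8100
= 5.6854

5.6854


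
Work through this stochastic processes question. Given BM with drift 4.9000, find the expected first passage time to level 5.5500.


Expected first passage time = a/mu
= 5.5500/4.9000
= 1.1327

1.1327


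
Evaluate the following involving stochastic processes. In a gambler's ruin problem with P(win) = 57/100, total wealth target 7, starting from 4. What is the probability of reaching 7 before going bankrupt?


Gambler's ruin formula:
r = q/p = 0.4300/0.5700 = 0.7544
P(win) = (1 - r^i)/(1 - r^N)
= (1 - 0.7544^4)/(1 - 0.7544^7)
= 0.7853

0.7853


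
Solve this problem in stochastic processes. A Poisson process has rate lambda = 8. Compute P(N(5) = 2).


P(N(t)=k) = (lambda*t)^k * exp(-lambda*t) / k!
lambda*t = 40
= 40^2 * exp(-40) / 2!
= 1600 * 4.2484e-18 / 2
= 3.3987e-15

3.3987e-15


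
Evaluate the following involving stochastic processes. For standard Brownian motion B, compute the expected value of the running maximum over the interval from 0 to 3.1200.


E(max B(s)) = sqrt(2t/pi)
= sqrt(2*3.1200/pi)
= sqrt(1.9863)
= 1.4093

1.4093


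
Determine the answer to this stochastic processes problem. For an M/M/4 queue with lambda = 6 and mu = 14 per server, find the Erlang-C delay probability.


a = lambda/mu = 0.4286
rho = a/c = 0.1071
Erlang-C formula applied:
C(c,a) = 0.0010

0.0010


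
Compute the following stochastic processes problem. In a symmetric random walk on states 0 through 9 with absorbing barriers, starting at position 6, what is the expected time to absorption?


For symmetric RW on 0,...,N with absorbing barriers, E(i) = i*(N-i)
E(6) = 6 * 3 = 18

18


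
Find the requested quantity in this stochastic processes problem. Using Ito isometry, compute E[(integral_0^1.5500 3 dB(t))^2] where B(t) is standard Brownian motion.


By Ito isometry: E[(int f dB)^2] = int f^2 dt
= 3^2 * 1.5500
= 9 * 1.5500 = 13.9500

13.9500


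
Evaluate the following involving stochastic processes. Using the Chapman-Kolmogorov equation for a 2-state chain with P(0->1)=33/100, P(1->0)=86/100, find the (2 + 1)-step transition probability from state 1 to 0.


P^3 = P^2 * P^1
Computing via matrix multiplication of the transition matrix.
Entry (1,0) of P^3 = 0.7276

0.7276


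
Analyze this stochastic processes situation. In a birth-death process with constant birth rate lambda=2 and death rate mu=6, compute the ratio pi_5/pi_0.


For birth-death process, pi_n/pi_0 = (lambda/mu)^n
= (2/6)^5
= 0.0041

0.0041


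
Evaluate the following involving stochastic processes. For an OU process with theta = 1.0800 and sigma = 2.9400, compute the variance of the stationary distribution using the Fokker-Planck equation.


Stationary variance = sigma^2 / (2*theta)
= 2.9400^2 / (2*1.0800)
= 8.6436 / 2.1600
= 4.0017

4.0017


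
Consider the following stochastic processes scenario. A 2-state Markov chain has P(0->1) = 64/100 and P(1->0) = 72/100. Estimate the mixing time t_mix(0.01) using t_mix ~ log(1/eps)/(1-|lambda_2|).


lambda_2 = |1 - p01 - p10| = |1 - 0.6400 - 0.7200| = 0.3600
t_mix ~ log(1/eps)/(1 - |lambda_2|)
= log(100)/(1 - 0.3600) = 4.6052/0.6400
= 7.1956

7.1956


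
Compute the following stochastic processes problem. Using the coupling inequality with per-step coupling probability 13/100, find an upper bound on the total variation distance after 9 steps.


TV distance bound <= (1-delta)^n
= (1 - 0.1300)^9
= 0.8700^9
= 0.2855

0.2855


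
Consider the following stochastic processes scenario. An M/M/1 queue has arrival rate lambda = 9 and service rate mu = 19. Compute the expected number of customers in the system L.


rho = 9/19 = 0.4737
L = rho/(1-rho)
= 0.4737/0.5263
= 0.9000

0.9000


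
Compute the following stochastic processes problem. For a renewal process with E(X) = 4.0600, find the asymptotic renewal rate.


Long-run renewal rate = 1/E(X)
= 1/4.0600
= 0.2463

0.2463


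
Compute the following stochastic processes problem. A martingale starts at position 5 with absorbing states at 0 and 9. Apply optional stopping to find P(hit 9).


By optional stopping theorem: E(M at tau) = M(0) = 5
P(hit 9)*9 + P(hit 0)*0 = 5
P(hit 9) = (5 - 0)/(9 - 0) = 5/9 = 0.5556

0.5556


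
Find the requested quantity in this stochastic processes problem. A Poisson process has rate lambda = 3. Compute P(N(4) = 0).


P(N(t)=k) = (lambda*t)^k * exp(-lambda*t) / k!
lambda*t = 12
= 12^0 * exp(-12) / 0!
= 1 * 6.1442e-06 / 1
= 6.1442e-06

6.1442e-06


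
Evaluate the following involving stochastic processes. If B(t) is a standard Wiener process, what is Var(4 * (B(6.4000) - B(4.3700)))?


Var(alpha*(B(t)-B(s))) = alpha^2 * (t-s)
= 4^2 * (6.4000 - 4.3700)
= 16 * 2.0300
= 32.4800

32.4800


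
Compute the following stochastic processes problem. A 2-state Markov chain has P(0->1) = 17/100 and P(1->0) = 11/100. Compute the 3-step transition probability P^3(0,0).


Computing P^3 by matrix multiplication.
P = [[0.8300, 0.1700], [0.1100, 0.8900]]
After raising P to the power 3:
P^3(0,0) = 0.6195

0.6195


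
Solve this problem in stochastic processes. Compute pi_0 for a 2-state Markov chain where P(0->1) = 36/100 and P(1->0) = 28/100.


Stationary distribution: pi_0 = p10/(p01+p10), pi_1 = p01/(p01+p10)
p01 = 0.3600, p10 = 0.2800
pi_0 = 0.4375

0.4375


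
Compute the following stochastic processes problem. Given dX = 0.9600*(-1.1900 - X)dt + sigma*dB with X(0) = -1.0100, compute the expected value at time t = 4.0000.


E[X(t)] = mu + (X(0) - mu)*exp(-theta*t)
= -1.1900 + (-1.0100 - -1.1900)*exp(-0.9600*4.0000)
= -1.1900 + 0.1800 * 0.0215
= -1.1861

-1.1861


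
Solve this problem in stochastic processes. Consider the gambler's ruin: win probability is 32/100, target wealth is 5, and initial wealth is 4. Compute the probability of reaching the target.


Gambler's ruin formula:
r = q/p = 0.6800/0.3200 = 2.1250
P(win) = (1 - r^i)/(1 - r^N)
= (1 - 2.1250^4)/(1 - 2.1250^5)
= 0.4581

0.4581


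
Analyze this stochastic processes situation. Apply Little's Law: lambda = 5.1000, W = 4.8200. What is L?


Little's Law: L = lambda * W
= 5.1000 * 4.8200
= 24.5820

24.5820


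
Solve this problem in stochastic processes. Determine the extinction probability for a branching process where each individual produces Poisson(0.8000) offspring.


Since mu = 0.8000 <= 1, extinction probability = 1.

1.0000


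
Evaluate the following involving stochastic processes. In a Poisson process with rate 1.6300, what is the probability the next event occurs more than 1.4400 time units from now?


P(X > t) = exp(-lambda * t)
= exp(-1.6300 * 1.4400)
= exp(-2.3472) = 0.0956

0.0956


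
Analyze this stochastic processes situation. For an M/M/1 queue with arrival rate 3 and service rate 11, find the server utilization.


rho = lambda/mu
= 3/11
= 0.2727

0.2727


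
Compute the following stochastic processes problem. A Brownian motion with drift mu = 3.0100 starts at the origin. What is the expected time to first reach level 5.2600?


Expected first passage time = a/mu
= 5.2600/3.0100
= 1.7475

1.7475


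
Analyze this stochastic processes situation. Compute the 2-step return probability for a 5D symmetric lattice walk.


P(return in 2 steps) = P(reverse first step) = 1/(2d)
= 1/10
= 0.1000

0.1000


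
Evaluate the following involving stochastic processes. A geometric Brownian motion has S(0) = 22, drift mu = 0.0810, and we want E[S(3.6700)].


E[S(t)] = S(0) * exp(mu * t)
= 22 * exp(0.0810 * 3.6700)
= 22 * 1.3462
= 29.6159

29.6159


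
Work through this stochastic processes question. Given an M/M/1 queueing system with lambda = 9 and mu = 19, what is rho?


rho = lambda/mu
= 9/19
= 0.4737

0.4737


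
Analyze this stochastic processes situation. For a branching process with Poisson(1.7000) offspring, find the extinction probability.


Since mu = 1.7000 > 1, extinction prob q < 1.
Solve s = exp(mu*(s-1)) iteratively.
q = 0.3088

0.3088


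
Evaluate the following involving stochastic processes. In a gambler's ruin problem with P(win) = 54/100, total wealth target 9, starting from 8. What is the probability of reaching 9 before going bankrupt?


Gambler's ruin formula:
r = q/p = 0.4600/0.5400 = 0.8519
P(win) = (1 - r^i)/(1 - r^N)
= (1 - 0.8519^8)/(1 - 0.8519^9)
= 0.9462

0.9462


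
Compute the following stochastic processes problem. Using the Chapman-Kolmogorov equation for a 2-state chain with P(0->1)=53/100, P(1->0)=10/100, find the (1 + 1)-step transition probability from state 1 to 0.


P^2 = P^1 * P^1
Computing via matrix multiplication of the transition matrix.
Entry (1,0) of P^2 = 0.1370

0.1370


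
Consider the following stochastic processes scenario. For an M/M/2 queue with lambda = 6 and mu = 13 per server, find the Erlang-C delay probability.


a = lambda/mu = 0.4615
rho = a/c = 0.2308
Erlang-C formula applied:
C(c,a) = 0.0865

0.0865


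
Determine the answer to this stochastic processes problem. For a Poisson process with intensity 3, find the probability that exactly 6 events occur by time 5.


P(N(t)=k) = (lambda*t)^k * exp(-lambda*t) / k!
lambda*t = 15
= 15^6 * exp(-15) / 6!
= 11390625 * 3.0590e-07 / 720
= 0.0048

0.0048


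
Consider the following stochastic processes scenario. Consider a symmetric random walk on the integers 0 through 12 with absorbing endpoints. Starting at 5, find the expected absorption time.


For symmetric RW on 0,...,N with absorbing barriers, E(i) = i*(N-i)
E(5) = 5 * 7 = 35

35


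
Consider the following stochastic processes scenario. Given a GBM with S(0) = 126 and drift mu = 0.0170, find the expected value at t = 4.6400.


E[S(t)] = S(0) * exp(mu * t)
= 126 * exp(0.0170 * 4.6400)
= 126 * 1.0821
= 136.3414

136.3414


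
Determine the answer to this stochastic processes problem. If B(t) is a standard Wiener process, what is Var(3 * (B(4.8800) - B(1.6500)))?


Var(alpha*(B(t)-B(s))) = alpha^2 * (t-s)
= 3^2 * (4.8800 - 1.6500)
= 9 * 3.2300
= 29.0700

29.0700


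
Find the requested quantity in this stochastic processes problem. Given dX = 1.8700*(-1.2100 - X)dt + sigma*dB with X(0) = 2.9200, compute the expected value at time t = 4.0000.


E[X(t)] = mu + (X(0) - mu)*exp(-theta*t)
= -1.2100 + (2.9200 - -1.2100)*exp(-1.8700*4.0000)
= -1.2100 + 4.1300 * 5.6426e-04
= -1.2077

-1.2077


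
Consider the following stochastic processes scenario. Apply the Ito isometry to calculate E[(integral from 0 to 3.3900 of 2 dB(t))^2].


By Ito isometry: E[(int f dB)^2] = int f^2 dt
= 2^2 * 3.3900
= 4 * 3.3900 = 13.5600

13.5600


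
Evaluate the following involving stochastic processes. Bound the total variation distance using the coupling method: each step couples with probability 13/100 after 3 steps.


TV distance bound <= (1-delta)^n
= (1 - 0.1300)^3
= 0.8700^3
= 0.6585

0.6585


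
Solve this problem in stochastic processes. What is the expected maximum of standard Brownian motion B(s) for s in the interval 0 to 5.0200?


E(max B(s)) = sqrt(2t/pi)
= sqrt(2*5.0200/pi)
= sqrt(3.1958)
= 1.7877

1.7877


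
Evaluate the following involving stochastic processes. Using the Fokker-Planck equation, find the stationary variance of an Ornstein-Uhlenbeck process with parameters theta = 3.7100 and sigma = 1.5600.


Stationary variance = sigma^2 / (2*theta)
= 1.5600^2 / (2*3.7100)
= 2.4336 / 7.4200
= 0.3280

0.3280


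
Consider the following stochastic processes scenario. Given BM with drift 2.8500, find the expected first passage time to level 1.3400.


Expected first passage time = a/mu
= 1.3400/2.8500
= 0.4702

0.4702


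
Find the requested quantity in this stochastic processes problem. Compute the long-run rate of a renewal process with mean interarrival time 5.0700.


Long-run renewal rate = 1/E(X)
= 1/5.0700
= 0.1972

0.1972


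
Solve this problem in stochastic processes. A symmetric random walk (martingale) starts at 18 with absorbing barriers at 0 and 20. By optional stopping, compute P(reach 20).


By optional stopping theorem: E(M at tau) = M(0) = 18
P(hit 20)*20 + P(hit 0)*0 = 18
P(hit 20) = (18 - 0)/(20 - 0) = 9/10 = 0.9000

0.9000


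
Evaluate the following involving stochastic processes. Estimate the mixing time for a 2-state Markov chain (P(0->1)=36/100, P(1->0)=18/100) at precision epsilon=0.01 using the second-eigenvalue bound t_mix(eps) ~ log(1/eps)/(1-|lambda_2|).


lambda_2 = |1 - p01 - p10| = |1 - 0.3600 - 0.1800| = 0.4600
t_mix ~ log(1/eps)/(1 - |lambda_2|)
= log(100)/(1 - 0.4600) = 4.6052/0.5400
= 8.5281

8.5281


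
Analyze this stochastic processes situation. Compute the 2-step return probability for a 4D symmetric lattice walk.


P(return in 2 steps) = P(reverse first step) = 1/(2d)
= 1/8
= 0.1250

0.1250


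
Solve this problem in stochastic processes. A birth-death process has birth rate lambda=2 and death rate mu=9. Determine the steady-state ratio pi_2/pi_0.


For birth-death process, pi_n/pi_0 = (lambda/mu)^n
= (2/9)^2
= 0.0494

0.0494


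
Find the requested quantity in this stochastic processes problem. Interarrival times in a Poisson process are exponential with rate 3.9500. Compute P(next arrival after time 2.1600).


P(X > t) = exp(-lambda * t)
= exp(-3.9500 * 2.1600)
= exp(-8.5320) = 1.9706e-04

1.9706e-04


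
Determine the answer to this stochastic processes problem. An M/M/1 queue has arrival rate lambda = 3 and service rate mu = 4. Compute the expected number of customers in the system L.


rho = 3/4 = 0.7500
L = rho/(1-rho)
= 0.7500/0.2500
= 3.0000

3.0000


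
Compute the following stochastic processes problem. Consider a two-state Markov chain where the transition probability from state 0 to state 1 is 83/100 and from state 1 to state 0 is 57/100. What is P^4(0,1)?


Computing P^4 by matrix multiplication.
P = [[0.1700, 0.8300], [0.5700, 0.4300]]
After raising P to the power 4:
P^4(0,1) = 0.5777

0.5777


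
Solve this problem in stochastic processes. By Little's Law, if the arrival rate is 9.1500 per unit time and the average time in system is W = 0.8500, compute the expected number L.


Little's Law: L = lambda * W
= 9.1500 * 0.8500
= 7.7775

7.7775


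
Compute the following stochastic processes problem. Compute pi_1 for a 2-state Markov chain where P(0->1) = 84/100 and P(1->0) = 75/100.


Stationary distribution: pi_0 = p10/(p01+p10), pi_1 = p01/(p01+p10)
p01 = 0.8400, p10 = 0.7500
pi_1 = 0.5283

0.5283


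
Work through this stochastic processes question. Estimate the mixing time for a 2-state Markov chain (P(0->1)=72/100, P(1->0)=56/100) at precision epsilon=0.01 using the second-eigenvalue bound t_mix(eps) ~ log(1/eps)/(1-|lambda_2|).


lambda_2 = |1 - p01 - p10| = |1 - 0.7200 - 0.5600| = 0.2800
t_mix ~ log(1/eps)/(1 - |lambda_2|)
= log(100)/(1 - 0.2800) = 4.6052/0.7200
= 6.3961

6.3961


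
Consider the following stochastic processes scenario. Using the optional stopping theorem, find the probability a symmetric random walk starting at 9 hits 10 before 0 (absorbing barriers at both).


By optional stopping theorem: E(M at tau) = M(0) = 9
P(hit 10)*10 + P(hit 0)*0 = 9
P(hit 10) = (9 - 0)/(10 - 0) = 9/10 = 0.9000

0.9000


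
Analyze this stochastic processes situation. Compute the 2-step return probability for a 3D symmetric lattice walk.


P(return in 2 steps) = P(reverse first step) = 1/(2d)
= 1/6
= 0.1667

0.1667


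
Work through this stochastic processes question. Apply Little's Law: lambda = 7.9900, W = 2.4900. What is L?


Little's Law: L = lambda * W
= 7.9900 * 2.4900
= 19.8951

19.8951


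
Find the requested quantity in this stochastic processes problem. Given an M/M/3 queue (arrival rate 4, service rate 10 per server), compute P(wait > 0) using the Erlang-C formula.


a = lambda/mu = 0.4000
rho = a/c = 0.1333
Erlang-C formula applied:
C(c,a) = 0.0082

0.0082


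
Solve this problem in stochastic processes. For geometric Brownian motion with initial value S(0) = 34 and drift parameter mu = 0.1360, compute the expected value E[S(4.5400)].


E[S(t)] = S(0) * exp(mu * t)
= 34 * exp(0.1360 * 4.5400)
= 34 * 1.8542
= 63.0420

63.0420


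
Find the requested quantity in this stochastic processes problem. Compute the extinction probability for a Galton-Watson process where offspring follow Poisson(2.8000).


Since mu = 2.8000 > 1, extinction prob q < 1.
Solve s = exp(mu*(s-1)) iteratively.
q = 0.0750

0.0750


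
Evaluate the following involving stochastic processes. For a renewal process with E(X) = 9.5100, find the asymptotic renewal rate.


Long-run renewal rate = 1/E(X)
= 1/9.5100
= 0.1052

0.1052


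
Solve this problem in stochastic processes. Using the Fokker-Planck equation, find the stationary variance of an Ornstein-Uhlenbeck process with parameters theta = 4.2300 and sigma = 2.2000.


Stationary variance = sigma^2 / (2*theta)
= 2.2000^2 / (2*4.2300)
= 4.8400 / 8.4600
= 0.5721

0.5721


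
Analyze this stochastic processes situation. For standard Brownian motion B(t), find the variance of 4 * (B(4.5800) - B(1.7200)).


Var(alpha*(B(t)-B(s))) = alpha^2 * (t-s)
= 4^2 * (4.5800 - 1.7200)
= 16 * 2.8600
= 45.7600

45.7600


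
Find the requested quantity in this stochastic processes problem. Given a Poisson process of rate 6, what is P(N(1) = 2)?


P(N(t)=k) = (lambda*t)^k * exp(-lambda*t) / k!
lambda*t = 6
= 6^2 * exp(-6) / 2!
= 36 * 0.0025 / 2
= 0.0446

0.0446


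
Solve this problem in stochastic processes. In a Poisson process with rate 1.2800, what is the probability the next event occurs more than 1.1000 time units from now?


P(X > t) = exp(-lambda * t)
= exp(-1.2800 * 1.1000)
= exp(-1.4080) = 0.2446

0.2446


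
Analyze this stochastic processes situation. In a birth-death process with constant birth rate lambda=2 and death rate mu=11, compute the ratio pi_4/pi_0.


For birth-death process, pi_n/pi_0 = (lambda/mu)^n
= (2/11)^4
= 0.0011

0.0011


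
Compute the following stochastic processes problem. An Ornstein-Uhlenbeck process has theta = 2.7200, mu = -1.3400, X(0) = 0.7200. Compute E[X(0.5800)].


E[X(t)] = mu + (X(0) - mu)*exp(-theta*t)
= -1.3400 + (0.7200 - -1.3400)*exp(-2.7200*0.5800)
= -1.3400 + 2.0600 * 0.2065
= -0.9147

-0.9147


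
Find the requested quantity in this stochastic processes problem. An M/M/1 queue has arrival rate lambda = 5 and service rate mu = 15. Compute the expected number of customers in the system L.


rho = 5/15 = 0.3333
L = rho/(1-rho)
= 0.3333/0.6667
= 0.5000

0.5000


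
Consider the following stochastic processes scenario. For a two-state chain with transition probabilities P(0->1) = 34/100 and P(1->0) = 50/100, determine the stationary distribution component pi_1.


Stationary distribution: pi_0 = p10/(p01+p10), pi_1 = p01/(p01+p10)
p01 = 0.3400, p10 = 0.5000
pi_1 = 0.4048

0.4048


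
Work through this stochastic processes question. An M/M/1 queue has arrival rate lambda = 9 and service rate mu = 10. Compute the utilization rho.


rho = lambda/mu
= 9/10
= 0.9000

0.9000


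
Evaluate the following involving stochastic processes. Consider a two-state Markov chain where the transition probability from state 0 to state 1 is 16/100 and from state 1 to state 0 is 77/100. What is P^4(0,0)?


Computing P^4 by matrix multiplication.
P = [[0.8400, 0.1600], [0.7700, 0.2300]]
After raising P to the power 4:
P^4(0,0) = 0.8280

0.8280


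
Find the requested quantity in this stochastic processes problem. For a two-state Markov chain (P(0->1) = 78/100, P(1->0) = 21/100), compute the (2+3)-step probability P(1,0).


P^5 = P^2 * P^3
Computing via matrix multiplication of the transition matrix.
Entry (1,0) of P^5 = 0.2121

0.2121


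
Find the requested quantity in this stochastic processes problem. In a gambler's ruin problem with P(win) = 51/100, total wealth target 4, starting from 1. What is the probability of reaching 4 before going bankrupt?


Gambler's ruin formula:
r = q/p = 0.4900/0.5100 = 0.9608
P(win) = (1 - r^i)/(1 - r^N)
= (1 - 0.9608^1)/(1 - 0.9608^4)
= 0.2652

0.2652


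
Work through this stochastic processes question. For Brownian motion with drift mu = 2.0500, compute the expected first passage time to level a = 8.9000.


Expected first passage time = a/mu
= 8.9000/2.0500
= 4.3415

4.3415


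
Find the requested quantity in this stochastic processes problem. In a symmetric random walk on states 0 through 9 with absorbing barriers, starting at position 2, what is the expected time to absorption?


For symmetric RW on 0,...,N with absorbing barriers, E(i) = i*(N-i)
E(2) = 2 * 7 = 14

14


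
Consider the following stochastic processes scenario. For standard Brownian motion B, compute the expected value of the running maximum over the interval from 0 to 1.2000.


E(max B(s)) = sqrt(2t/pi)
= sqrt(2*1.2000/pi)
= sqrt(0.7639)
= 0.8740

0.8740


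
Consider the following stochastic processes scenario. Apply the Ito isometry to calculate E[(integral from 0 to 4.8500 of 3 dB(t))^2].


By Ito isometry: E[(int f dB)^2] = int f^2 dt
= 3^2 * 4.8500
= 9 * 4.8500 = 43.6500

43.6500
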